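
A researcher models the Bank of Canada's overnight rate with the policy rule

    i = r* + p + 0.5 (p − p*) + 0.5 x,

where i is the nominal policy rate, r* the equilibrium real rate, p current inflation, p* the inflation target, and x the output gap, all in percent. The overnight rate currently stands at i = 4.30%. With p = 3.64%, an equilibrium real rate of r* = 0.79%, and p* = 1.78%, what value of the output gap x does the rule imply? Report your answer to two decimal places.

0.5 x = 4.30 − 0.79 − 3.64 − 0.5 × (3.64 − 1.78) = -1.06
x = -1.06 / 0.5 = -2.12

-2.12%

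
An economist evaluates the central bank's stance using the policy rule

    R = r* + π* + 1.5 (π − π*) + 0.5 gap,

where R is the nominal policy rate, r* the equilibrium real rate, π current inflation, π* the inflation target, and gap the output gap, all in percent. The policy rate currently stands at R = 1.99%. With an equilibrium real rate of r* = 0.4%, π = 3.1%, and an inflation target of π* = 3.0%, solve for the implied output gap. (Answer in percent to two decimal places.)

0.5 gap = 1.99 − 0.4 − 3.0 − 1.5 × (3.1 − 3.0) = -1.56
gap = -1.56 / 0.5 = -3.12

-3.12%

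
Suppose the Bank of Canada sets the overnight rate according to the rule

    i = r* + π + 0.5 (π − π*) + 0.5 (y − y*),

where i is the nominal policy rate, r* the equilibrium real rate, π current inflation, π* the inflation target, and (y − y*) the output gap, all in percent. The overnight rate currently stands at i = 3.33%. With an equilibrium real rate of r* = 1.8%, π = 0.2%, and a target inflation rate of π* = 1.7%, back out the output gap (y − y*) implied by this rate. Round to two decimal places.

0.5 (y − y*) = 3.33 − 1.8 − 0.2 − 0.5 × (0.2 − 1.7) = 2.08
(y − y*) = 2.08 / 0.5 = 4.16

4.16%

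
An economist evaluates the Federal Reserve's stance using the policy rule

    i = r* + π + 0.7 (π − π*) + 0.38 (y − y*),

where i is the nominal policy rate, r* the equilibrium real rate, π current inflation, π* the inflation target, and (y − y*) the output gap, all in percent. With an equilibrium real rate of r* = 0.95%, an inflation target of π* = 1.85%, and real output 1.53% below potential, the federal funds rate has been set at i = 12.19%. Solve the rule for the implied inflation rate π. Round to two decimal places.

7.72%

Output 1.53% below potential → (y − y*) = -1.53.
Collecting π: i = r* + (1 + 0.7) π − 0.7 π* + 0.38 (y − y*)
1.7 π = 12.19 − 0.95 + 0.7 × 1.85 − 0.38 × (-1.53) = 13.1164
π = 13.1164 / 1.7 = 7.72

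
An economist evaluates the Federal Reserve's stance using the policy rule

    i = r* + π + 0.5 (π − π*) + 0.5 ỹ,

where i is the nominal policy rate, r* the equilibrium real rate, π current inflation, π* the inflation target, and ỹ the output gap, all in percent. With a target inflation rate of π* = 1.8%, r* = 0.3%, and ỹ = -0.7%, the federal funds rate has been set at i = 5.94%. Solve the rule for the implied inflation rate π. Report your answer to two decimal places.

4.59%

Collecting π: i = r* + (1 + 0.5) π − 0.5 π* + 0.5 ỹ
1.5 π = 5.94 − 0.3 + 0.5 × 1.8 − 0.5 × (-0.7) = 6.89
π = 6.89 / 1.5 = 4.59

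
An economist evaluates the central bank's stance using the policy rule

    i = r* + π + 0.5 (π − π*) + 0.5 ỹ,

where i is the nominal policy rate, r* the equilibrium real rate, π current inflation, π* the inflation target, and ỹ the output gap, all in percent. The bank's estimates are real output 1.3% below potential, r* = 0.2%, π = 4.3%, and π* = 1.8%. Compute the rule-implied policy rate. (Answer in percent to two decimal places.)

5.10%

Output 1.3% below potential → ỹ = -1.3.
i = 0.2 + 4.3 + 0.5 × (4.3 − 1.8) + 0.5 × (-1.3)
   = 0.2 + 4.3 + 1.25 − 0.65 = 5.10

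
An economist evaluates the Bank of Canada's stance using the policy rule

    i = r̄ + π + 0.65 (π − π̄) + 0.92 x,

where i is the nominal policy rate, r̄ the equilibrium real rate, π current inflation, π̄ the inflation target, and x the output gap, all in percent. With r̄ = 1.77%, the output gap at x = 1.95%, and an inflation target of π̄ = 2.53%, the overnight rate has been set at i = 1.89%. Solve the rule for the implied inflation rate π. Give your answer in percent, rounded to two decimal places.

Collecting π: i = r̄ + (1 + 0.65) π − 0.65 π̄ + 0.92 x
1.65 π = 1.89 − 1.77 + 0.65 × 2.53 − 0.92 × 1.95 = -0.0295
π = -0.0295 / 1.65 = -0.02

-0.02%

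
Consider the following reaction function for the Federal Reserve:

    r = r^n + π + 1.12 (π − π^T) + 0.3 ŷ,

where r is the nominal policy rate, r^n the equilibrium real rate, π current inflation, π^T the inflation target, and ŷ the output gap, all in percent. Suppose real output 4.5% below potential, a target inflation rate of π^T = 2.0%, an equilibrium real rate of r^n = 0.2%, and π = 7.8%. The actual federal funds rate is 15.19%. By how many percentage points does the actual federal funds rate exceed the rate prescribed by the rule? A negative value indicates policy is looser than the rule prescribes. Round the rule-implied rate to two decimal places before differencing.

Output 4.5% below potential → ŷ = -4.5.
r = 0.2 + 7.8 + 1.12 × (7.8 − 2.0) + 0.3 × (-4.5)
   = 0.2 + 7.8 + 6.496 − 1.35 = 13.15
Deviation = 15.19 − 13.15 = 2.04 pp.

2.04 pp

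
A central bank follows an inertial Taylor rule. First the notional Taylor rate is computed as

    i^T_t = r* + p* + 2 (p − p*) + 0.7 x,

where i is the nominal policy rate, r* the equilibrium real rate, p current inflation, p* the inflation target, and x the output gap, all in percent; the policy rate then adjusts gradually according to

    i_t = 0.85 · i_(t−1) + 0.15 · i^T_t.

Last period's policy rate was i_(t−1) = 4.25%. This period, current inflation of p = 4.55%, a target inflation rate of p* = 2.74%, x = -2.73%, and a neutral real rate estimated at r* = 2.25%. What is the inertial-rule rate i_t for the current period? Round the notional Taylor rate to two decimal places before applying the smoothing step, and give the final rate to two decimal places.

i^T_t = 2.25 + 2.74 + 2 × (4.55 − 2.74) + 0.7 × (-2.73)
   = 2.25 + 2.74 + 3.62 − 1.911 = 6.70
i_t = 0.85 × 4.25 + 0.15 × 6.70 = 3.6125 + 1.005 = 4.62

4.62%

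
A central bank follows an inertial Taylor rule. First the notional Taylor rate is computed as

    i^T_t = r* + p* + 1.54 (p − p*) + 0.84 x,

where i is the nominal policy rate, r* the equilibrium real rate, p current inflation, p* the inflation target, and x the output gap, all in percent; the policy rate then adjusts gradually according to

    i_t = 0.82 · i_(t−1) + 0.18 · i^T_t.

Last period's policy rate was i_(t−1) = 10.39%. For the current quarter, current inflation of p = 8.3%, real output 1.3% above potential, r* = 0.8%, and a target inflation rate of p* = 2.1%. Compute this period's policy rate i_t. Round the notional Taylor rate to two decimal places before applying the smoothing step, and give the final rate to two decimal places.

10.96%

Output 1.3% above potential → x = 1.3.
i^T_t = 0.8 + 2.1 + 1.54 × (8.3 − 2.1) + 0.84 × 1.3
   = 0.8 + 2.1 + 9.548 + 1.092 = 13.54
i_t = 0.82 × 10.39 + 0.18 × 13.54 = 8.5198 + 2.4372 = 10.96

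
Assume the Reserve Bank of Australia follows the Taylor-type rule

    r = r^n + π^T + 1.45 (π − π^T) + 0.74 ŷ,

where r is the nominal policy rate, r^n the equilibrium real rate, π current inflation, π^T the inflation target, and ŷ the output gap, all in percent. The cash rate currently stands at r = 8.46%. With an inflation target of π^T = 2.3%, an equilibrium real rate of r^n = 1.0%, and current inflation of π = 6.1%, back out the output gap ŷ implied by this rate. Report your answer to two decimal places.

-0.47%

0.74 ŷ = 8.46 − 1.0 − 2.3 − 1.45 × (6.1 − 2.3) = -0.35
ŷ = -0.35 / 0.74 = -0.47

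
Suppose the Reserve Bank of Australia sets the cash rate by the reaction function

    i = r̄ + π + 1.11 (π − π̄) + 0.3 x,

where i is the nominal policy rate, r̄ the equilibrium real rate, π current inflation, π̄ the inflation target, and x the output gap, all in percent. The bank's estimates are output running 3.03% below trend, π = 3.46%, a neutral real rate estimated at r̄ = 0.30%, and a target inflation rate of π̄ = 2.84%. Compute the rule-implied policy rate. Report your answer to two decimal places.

Output 3.03% below potential → x = -3.03.
i = 0.30 + 3.46 + 1.11 × (3.46 − 2.84) + 0.3 × (-3.03)
   = 0.30 + 3.46 + 0.6882 − 0.909 = 3.54

3.54%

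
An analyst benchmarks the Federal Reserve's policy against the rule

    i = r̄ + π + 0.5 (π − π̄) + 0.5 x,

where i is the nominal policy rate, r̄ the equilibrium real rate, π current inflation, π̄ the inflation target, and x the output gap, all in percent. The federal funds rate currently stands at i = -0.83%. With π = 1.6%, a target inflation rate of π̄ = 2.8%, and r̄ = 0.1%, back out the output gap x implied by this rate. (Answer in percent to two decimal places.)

-3.86%

0.5 x = -0.83 − 0.1 − 1.6 − 0.5 × (1.6 − 2.8) = -1.93
x = -1.93 / 0.5 = -3.86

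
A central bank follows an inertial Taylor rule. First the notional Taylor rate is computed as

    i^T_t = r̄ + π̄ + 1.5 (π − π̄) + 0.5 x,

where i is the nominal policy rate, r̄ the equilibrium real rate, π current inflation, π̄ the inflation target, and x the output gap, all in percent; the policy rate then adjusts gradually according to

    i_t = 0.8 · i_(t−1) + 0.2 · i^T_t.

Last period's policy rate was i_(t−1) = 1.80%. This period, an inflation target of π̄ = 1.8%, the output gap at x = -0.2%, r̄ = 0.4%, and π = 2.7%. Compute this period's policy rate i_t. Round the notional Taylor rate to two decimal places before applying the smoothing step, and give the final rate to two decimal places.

2.13%

i^T_t = 0.4 + 1.8 + 1.5 × (2.7 − 1.8) + 0.5 × (-0.2)
   = 0.4 + 1.8 + 1.35 − 0.1 = 3.45
i_t = 0.8 × 1.80 + 0.2 × 3.45 = 1.44 + 0.69 = 2.13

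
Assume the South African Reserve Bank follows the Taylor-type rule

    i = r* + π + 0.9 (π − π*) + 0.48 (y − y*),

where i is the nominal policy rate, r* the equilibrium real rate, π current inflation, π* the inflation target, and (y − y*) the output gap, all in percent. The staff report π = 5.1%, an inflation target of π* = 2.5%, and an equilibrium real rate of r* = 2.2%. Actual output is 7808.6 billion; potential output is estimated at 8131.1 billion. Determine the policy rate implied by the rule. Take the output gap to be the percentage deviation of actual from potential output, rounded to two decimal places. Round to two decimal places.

7.73%

Output gap = 100 × (7808.6 − 8131.1) / 8131.1 = -3.97%.
i = 2.20 + 5.10 + 0.9 × (5.10 − 2.50) + 0.48 × (-3.97)
   = 2.20 + 5.1 + 2.34 − 1.9056 = 7.73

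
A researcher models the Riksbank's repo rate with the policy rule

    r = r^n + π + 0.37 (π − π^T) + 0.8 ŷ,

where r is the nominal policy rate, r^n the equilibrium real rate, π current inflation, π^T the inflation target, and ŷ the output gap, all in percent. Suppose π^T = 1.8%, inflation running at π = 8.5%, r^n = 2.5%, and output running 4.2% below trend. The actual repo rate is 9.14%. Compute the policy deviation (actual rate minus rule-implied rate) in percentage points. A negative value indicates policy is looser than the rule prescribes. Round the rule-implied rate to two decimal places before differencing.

-0.98 pp

Output 4.2% below potential → ŷ = -4.2.
r = 2.5 + 8.5 + 0.37 × (8.5 − 1.8) + 0.8 × (-4.2)
   = 2.5 + 8.5 + 2.479 − 3.36 = 10.12
Deviation = 9.14 − 10.12 = -0.98 pp.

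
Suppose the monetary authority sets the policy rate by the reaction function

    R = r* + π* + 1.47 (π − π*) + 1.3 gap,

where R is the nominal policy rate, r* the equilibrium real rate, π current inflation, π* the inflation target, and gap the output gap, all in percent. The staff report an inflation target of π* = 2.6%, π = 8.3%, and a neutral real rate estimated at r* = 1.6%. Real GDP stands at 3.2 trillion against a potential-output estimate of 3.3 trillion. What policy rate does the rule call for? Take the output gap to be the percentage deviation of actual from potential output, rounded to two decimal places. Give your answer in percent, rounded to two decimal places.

8.64%

Output gap = 100 × (3.2 − 3.3) / 3.3 = -3.03%.
R = 1.60 + 2.60 + 1.47 × (8.30 − 2.60) + 1.3 × (-3.03)
   = 1.60 + 2.6 + 8.379 − 3.939 = 8.64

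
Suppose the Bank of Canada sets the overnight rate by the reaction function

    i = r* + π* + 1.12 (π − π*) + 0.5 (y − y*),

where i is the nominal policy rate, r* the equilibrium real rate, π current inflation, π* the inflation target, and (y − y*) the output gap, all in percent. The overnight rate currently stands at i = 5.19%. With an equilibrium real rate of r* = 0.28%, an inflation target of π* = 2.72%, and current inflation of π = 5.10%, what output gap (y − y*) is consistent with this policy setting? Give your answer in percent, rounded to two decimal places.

-0.95%

0.5 (y − y*) = 5.19 − 0.28 − 2.72 − 1.12 × (5.10 − 2.72) = -0.4756
(y − y*) = -0.4756 / 0.5 = -0.95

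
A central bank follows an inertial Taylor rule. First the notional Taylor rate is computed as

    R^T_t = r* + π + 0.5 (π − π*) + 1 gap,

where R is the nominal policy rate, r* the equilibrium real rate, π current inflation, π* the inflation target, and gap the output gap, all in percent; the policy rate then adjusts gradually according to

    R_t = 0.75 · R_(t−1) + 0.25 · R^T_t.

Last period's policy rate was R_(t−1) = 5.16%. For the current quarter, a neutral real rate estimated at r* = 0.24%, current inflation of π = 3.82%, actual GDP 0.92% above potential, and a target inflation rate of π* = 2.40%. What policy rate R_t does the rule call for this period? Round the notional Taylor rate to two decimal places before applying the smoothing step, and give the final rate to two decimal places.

Output 0.92% above potential → gap = 0.92.
R^T_t = 0.24 + 3.82 + 0.5 × (3.82 − 2.40) + 1 × 0.92
   = 0.24 + 3.82 + 0.71 + 0.92 = 5.69
R_t = 0.75 × 5.16 + 0.25 × 5.69 = 3.87 + 1.4225 = 5.29

5.29%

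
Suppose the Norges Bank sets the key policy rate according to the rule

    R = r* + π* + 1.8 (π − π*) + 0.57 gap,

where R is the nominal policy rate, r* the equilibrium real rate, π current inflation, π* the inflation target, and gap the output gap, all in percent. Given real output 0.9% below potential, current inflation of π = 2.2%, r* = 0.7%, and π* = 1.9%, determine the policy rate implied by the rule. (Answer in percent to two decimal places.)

2.63%

Output 0.9% below potential → gap = -0.9.
R = 0.7 + 1.9 + 1.8 × (2.2 − 1.9) + 0.57 × (-0.9)
   = 0.7 + 1.9 + 0.54 − 0.513 = 2.63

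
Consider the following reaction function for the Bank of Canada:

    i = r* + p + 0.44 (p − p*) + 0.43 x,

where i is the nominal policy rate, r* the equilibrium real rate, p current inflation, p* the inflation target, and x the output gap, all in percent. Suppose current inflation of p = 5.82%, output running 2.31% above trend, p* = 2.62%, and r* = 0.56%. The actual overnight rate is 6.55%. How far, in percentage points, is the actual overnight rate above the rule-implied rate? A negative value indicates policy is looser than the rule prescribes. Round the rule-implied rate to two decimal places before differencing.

Output 2.31% above potential → x = 2.31.
i = 0.56 + 5.82 + 0.44 × (5.82 − 2.62) + 0.43 × 2.31
   = 0.56 + 5.82 + 1.408 + 0.9933 = 8.78
Deviation = 6.55 − 8.78 = -2.23 pp.

-2.23 pp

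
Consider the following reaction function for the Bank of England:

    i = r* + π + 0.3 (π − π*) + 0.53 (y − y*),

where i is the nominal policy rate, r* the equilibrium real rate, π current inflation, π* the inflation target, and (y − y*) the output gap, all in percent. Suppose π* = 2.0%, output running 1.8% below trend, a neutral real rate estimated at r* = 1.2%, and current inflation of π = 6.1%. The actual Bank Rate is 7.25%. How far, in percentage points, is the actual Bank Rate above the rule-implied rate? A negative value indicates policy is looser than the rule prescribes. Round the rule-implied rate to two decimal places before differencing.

Output 1.8% below potential → (y − y*) = -1.8.
i = 1.2 + 6.1 + 0.3 × (6.1 − 2.0) + 0.53 × (-1.8)
   = 1.2 + 6.1 + 1.23 − 0.954 = 7.58
Deviation = 7.25 − 7.58 = -0.33 pp.

-0.33 pp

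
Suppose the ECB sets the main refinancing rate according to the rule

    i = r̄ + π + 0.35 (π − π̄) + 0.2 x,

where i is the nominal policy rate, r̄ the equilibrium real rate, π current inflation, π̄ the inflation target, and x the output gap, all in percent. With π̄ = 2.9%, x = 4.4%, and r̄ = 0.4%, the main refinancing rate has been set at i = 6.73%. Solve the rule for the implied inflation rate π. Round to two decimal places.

Collecting π: i = r̄ + (1 + 0.35) π − 0.35 π̄ + 0.2 x
1.35 π = 6.73 − 0.4 + 0.35 × 2.9 − 0.2 × 4.4 = 6.465
π = 6.465 / 1.35 = 4.79

4.79%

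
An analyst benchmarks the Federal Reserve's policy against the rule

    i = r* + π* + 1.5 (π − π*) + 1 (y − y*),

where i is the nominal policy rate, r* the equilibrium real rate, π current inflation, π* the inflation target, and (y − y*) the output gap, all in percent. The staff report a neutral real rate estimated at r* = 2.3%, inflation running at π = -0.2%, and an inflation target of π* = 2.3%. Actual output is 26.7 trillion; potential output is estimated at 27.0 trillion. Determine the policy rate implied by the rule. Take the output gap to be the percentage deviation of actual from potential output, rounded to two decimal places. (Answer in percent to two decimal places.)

Output gap = 100 × (26.7 − 27.0) / 27.0 = -1.11%.
i = 2.30 + 2.30 + 1.5 × (-0.20 − 2.30) + 1 × (-1.11)
   = 2.30 + 2.3 − 3.75 − 1.11 = -0.26

-0.26%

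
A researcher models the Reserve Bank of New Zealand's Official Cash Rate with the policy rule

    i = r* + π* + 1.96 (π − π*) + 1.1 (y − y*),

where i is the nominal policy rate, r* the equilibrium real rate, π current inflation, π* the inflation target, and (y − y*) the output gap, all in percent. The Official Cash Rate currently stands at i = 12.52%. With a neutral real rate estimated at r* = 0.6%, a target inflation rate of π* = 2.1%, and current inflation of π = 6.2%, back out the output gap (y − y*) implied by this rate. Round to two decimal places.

1.1 (y − y*) = 12.52 − 0.6 − 2.1 − 1.96 × (6.2 − 2.1) = 1.784
(y − y*) = 1.784 / 1.1 = 1.62

1.62%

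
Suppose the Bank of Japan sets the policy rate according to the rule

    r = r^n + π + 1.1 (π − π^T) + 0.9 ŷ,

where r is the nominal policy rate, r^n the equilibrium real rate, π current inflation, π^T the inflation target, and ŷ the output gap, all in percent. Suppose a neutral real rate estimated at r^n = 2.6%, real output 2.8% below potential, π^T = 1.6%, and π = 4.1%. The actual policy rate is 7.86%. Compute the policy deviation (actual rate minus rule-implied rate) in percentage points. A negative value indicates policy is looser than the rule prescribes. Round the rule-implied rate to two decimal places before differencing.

0.93 pp

Output 2.8% below potential → ŷ = -2.8.
r = 2.6 + 4.1 + 1.1 × (4.1 − 1.6) + 0.9 × (-2.8)
   = 2.6 + 4.1 + 2.75 − 2.52 = 6.93
Deviation = 7.86 − 6.93 = 0.93 pp.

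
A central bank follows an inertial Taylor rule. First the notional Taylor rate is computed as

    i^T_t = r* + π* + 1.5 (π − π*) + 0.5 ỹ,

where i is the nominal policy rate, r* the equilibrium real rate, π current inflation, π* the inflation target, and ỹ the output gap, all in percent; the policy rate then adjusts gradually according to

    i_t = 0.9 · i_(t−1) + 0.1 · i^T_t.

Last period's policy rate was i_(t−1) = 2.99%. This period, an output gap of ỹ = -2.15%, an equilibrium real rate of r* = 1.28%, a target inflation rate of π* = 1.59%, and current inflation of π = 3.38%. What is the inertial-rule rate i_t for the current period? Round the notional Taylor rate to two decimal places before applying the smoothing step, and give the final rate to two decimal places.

3.14%

i^T_t = 1.28 + 1.59 + 1.5 × (3.38 − 1.59) + 0.5 × (-2.15)
   = 1.28 + 1.59 + 2.685 − 1.075 = 4.48
i_t = 0.9 × 2.99 + 0.1 × 4.48 = 2.691 + 0.448 = 3.14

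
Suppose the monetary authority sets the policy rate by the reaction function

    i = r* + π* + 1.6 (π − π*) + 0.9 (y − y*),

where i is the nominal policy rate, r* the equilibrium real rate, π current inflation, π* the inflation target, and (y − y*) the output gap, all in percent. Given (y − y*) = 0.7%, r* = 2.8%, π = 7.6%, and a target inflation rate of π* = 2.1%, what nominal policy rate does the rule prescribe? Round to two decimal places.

14.33%

i = 2.8 + 2.1 + 1.6 × (7.6 − 2.1) + 0.9 × 0.7
   = 2.8 + 2.1 + 8.8 + 0.63 = 14.33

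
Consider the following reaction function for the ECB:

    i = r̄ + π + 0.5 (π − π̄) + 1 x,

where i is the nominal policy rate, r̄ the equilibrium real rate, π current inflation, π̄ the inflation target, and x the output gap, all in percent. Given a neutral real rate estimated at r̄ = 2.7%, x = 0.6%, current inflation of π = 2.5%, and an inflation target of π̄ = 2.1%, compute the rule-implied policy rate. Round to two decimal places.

6.00%

i = 2.7 + 2.5 + 0.5 × (2.5 − 2.1) + 1 × 0.6
   = 2.7 + 2.5 + 0.2 + 0.6 = 6.00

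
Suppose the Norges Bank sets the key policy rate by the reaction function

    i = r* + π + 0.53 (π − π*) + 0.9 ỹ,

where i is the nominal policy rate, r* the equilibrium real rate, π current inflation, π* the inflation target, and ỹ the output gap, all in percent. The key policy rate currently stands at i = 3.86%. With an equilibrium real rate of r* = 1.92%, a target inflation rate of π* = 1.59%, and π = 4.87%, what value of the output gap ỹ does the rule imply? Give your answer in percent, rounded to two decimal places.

-5.19%

0.9 ỹ = 3.86 − 1.92 − 4.87 − 0.53 × (4.87 − 1.59) = -4.6684
ỹ = -4.6684 / 0.9 = -5.19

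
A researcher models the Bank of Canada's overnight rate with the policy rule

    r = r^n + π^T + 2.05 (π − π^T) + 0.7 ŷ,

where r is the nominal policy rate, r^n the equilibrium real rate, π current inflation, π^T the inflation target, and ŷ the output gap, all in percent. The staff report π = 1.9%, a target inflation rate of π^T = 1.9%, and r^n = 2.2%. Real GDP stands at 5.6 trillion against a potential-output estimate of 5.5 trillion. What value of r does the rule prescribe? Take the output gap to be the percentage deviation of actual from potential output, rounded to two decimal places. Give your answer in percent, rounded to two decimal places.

Output gap = 100 × (5.6 − 5.5) / 5.5 = 1.82%.
r = 2.20 + 1.90 + 2.05 × (1.90 − 1.90) + 0.7 × 1.82
   = 2.20 + 1.9 + 0 + 1.274 = 5.37

5.37%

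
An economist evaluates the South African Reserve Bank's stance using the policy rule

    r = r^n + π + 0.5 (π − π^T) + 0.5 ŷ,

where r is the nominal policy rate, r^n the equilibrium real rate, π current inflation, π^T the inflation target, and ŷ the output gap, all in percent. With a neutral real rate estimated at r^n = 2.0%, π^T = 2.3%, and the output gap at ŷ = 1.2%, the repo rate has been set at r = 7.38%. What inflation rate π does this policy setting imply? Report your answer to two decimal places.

Collecting π: r = r^n + (1 + 0.5) π − 0.5 π^T + 0.5 ŷ
1.5 π = 7.38 − 2.0 + 0.5 × 2.3 − 0.5 × 1.2 = 5.93
π = 5.93 / 1.5 = 3.95

3.95%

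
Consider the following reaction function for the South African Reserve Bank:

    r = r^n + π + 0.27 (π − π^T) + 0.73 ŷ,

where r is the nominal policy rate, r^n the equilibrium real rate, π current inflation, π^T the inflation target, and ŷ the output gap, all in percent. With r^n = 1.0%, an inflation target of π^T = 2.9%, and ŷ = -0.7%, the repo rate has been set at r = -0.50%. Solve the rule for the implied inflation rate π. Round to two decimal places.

Collecting π: r = r^n + (1 + 0.27) π − 0.27 π^T + 0.73 ŷ
1.27 π = -0.50 − 1.0 + 0.27 × 2.9 − 0.73 × (-0.7) = -0.206
π = -0.206 / 1.27 = -0.16

-0.16%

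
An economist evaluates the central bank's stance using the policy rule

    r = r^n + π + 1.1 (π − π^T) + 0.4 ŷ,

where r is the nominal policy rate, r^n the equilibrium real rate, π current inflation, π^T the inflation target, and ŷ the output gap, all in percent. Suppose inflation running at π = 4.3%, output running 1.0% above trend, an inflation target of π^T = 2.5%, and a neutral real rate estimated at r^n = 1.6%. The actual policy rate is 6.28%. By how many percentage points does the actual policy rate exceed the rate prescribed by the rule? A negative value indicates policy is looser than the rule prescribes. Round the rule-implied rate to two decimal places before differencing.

-2.00 pp

Output 1.0% above potential → ŷ = 1.0.
r = 1.6 + 4.3 + 1.1 × (4.3 − 2.5) + 0.4 × 1.0
   = 1.6 + 4.3 + 1.98 + 0.4 = 8.28
Deviation = 6.28 − 8.28 = -2.00 pp.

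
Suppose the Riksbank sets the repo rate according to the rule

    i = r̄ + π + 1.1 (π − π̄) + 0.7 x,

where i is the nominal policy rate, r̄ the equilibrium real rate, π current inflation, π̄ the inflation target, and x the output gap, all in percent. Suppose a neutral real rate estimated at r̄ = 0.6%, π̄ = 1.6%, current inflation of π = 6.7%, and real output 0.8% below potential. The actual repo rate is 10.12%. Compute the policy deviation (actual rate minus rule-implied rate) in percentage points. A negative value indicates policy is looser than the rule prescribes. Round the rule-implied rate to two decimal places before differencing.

Output 0.8% below potential → x = -0.8.
i = 0.6 + 6.7 + 1.1 × (6.7 − 1.6) + 0.7 × (-0.8)
   = 0.6 + 6.7 + 5.61 − 0.56 = 12.35
Deviation = 10.12 − 12.35 = -2.23 pp.

-2.23 pp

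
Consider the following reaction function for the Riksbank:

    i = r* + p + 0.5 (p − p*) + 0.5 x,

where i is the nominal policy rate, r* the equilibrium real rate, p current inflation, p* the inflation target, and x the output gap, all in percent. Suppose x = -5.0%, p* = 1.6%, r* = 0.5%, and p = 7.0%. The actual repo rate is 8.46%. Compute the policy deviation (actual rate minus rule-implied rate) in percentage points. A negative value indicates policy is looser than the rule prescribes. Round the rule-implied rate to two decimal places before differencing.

i = 0.5 + 7.0 + 0.5 × (7.0 − 1.6) + 0.5 × (-5.0)
   = 0.5 + 7 + 2.7 − 2.5 = 7.70
Deviation = 8.46 − 7.70 = 0.76 pp.

0.76 pp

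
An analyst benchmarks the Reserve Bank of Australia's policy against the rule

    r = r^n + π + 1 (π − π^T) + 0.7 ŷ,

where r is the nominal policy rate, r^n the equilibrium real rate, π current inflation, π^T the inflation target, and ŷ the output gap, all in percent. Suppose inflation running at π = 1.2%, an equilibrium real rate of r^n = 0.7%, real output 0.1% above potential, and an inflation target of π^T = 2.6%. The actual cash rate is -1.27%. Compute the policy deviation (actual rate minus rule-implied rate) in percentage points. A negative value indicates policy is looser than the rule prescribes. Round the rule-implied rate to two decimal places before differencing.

-1.84 pp

Output 0.1% above potential → ŷ = 0.1.
r = 0.7 + 1.2 + 1 × (1.2 − 2.6) + 0.7 × 0.1
   = 0.7 + 1.2 − 1.4 + 0.07 = 0.57
Deviation = -1.27 − 0.57 = -1.84 pp.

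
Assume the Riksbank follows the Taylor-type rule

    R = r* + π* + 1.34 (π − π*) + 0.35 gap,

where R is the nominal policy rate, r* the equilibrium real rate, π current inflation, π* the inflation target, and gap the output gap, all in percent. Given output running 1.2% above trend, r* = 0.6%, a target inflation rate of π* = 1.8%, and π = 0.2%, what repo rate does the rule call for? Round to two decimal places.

0.68%

Output 1.2% above potential → gap = 1.2.
R = 0.6 + 1.8 + 1.34 × (0.2 − 1.8) + 0.35 × 1.2
   = 0.6 + 1.8 − 2.144 + 0.42 = 0.68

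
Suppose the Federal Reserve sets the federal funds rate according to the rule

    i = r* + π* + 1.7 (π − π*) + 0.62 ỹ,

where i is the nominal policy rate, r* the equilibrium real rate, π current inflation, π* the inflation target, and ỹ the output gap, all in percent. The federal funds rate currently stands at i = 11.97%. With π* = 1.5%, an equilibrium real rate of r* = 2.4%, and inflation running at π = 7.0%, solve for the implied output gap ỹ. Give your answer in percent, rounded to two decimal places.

0.62 ỹ = 11.97 − 2.4 − 1.5 − 1.7 × (7.0 − 1.5) = -1.28
ỹ = -1.28 / 0.62 = -2.06

-2.06%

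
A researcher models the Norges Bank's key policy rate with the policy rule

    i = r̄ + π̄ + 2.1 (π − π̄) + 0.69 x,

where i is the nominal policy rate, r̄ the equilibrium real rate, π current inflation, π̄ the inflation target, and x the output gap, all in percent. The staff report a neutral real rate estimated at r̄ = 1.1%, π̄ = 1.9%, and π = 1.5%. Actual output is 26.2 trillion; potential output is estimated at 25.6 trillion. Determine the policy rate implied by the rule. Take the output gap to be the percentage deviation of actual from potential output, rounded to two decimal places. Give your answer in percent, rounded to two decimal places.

Output gap = 100 × (26.2 − 25.6) / 25.6 = 2.34%.
i = 1.10 + 1.90 + 2.1 × (1.50 − 1.90) + 0.69 × 2.34
   = 1.10 + 1.9 − 0.84 + 1.6146 = 3.77

3.77%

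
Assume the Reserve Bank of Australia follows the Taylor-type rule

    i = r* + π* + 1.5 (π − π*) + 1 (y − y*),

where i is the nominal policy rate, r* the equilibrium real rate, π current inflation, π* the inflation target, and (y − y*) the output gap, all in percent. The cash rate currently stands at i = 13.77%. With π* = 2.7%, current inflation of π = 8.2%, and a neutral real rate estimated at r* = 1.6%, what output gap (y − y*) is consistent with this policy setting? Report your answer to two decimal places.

1.22%

1 (y − y*) = 13.77 − 1.6 − 2.7 − 1.5 × (8.2 − 2.7) = 1.22
(y − y*) = 1.22 / 1 = 1.22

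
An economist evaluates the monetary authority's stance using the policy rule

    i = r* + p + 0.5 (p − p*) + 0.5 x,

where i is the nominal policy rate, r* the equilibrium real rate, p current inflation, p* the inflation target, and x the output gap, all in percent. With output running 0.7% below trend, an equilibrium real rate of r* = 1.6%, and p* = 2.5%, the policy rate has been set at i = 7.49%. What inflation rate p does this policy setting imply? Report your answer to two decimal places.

4.99%

Output 0.7% below potential → x = -0.7.
Collecting p: i = r* + (1 + 0.5) p − 0.5 p* + 0.5 x
1.5 p = 7.49 − 1.6 + 0.5 × 2.5 − 0.5 × (-0.7) = 7.49
p = 7.49 / 1.5 = 4.99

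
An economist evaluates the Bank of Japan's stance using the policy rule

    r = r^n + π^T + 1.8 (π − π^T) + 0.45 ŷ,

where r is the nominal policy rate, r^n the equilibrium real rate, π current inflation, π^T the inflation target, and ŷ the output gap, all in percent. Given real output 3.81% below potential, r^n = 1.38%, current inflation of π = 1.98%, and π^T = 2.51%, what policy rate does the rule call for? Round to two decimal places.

Output 3.81% below potential → ŷ = -3.81.
r = 1.38 + 2.51 + 1.8 × (1.98 − 2.51) + 0.45 × (-3.81)
   = 1.38 + 2.51 − 0.954 − 1.7145 = 1.22

1.22%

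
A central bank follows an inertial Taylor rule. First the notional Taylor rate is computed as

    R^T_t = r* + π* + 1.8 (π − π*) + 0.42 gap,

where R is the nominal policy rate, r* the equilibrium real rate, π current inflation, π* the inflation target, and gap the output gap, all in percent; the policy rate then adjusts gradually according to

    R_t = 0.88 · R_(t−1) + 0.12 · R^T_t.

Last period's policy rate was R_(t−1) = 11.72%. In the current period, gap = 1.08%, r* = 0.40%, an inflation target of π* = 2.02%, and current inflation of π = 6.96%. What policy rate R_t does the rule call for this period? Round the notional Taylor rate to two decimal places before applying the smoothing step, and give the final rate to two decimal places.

11.73%

R^T_t = 0.40 + 2.02 + 1.8 × (6.96 − 2.02) + 0.42 × 1.08
   = 0.40 + 2.02 + 8.892 + 0.4536 = 11.77
R_t = 0.88 × 11.72 + 0.12 × 11.77 = 10.3136 + 1.4124 = 11.73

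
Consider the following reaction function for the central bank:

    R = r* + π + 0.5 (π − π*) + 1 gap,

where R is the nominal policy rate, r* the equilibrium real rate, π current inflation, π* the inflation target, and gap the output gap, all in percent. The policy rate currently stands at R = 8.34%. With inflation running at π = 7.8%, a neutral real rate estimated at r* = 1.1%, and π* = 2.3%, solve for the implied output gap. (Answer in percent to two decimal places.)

-3.31%

1 gap = 8.34 − 1.1 − 7.8 − 0.5 × (7.8 − 2.3) = -3.31
gap = -3.31 / 1 = -3.31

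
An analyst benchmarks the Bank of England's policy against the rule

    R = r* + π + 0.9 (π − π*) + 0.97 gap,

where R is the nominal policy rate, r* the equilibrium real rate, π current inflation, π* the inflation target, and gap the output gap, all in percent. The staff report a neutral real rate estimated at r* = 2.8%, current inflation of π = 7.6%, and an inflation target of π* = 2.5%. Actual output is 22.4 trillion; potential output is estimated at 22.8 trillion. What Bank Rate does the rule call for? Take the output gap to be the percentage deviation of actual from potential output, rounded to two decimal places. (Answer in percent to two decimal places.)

Output gap = 100 × (22.4 − 22.8) / 22.8 = -1.75%.
R = 2.80 + 7.60 + 0.9 × (7.60 − 2.50) + 0.97 × (-1.75)
   = 2.80 + 7.6 + 4.59 − 1.6975 = 13.29

13.29%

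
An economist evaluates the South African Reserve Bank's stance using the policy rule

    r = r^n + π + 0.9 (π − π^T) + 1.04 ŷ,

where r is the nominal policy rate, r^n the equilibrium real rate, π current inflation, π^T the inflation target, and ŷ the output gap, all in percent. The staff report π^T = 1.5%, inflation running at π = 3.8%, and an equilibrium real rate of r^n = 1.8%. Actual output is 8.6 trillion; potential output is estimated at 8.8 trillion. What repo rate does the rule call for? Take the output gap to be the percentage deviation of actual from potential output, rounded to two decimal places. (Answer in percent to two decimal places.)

5.31%

Output gap = 100 × (8.6 − 8.8) / 8.8 = -2.27%.
r = 1.80 + 3.80 + 0.9 × (3.80 − 1.50) + 1.04 × (-2.27)
   = 1.80 + 3.8 + 2.07 − 2.3608 = 5.31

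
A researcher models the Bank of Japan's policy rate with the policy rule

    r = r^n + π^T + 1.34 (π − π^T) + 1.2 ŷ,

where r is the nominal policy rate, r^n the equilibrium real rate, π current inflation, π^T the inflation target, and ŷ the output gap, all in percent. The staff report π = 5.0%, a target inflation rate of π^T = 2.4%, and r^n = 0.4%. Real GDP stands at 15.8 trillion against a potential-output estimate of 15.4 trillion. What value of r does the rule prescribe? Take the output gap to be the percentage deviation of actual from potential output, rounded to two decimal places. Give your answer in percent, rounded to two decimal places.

Output gap = 100 × (15.8 − 15.4) / 15.4 = 2.60%.
r = 0.40 + 2.40 + 1.34 × (5.00 − 2.40) + 1.2 × 2.60
   = 0.40 + 2.4 + 3.484 + 3.12 = 9.40

9.40%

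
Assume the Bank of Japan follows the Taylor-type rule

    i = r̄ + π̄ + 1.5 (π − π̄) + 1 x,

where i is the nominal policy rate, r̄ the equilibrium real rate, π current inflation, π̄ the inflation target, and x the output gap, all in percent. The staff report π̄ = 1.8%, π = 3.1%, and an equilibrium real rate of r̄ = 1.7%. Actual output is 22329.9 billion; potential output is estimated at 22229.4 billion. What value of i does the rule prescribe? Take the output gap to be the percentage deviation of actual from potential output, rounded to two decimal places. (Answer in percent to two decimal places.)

5.90%

Output gap = 100 × (22329.9 − 22229.4) / 22229.4 = 0.45%.
i = 1.70 + 1.80 + 1.5 × (3.10 − 1.80) + 1 × 0.45
   = 1.70 + 1.8 + 1.95 + 0.45 = 5.90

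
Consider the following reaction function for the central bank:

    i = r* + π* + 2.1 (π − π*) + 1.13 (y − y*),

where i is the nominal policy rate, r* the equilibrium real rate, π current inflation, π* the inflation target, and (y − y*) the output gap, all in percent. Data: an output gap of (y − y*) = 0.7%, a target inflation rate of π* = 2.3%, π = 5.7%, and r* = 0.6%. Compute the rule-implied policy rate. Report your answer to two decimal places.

10.83%

i = 0.6 + 2.3 + 2.1 × (5.7 − 2.3) + 1.13 × 0.7
   = 0.6 + 2.3 + 7.14 + 0.791 = 10.83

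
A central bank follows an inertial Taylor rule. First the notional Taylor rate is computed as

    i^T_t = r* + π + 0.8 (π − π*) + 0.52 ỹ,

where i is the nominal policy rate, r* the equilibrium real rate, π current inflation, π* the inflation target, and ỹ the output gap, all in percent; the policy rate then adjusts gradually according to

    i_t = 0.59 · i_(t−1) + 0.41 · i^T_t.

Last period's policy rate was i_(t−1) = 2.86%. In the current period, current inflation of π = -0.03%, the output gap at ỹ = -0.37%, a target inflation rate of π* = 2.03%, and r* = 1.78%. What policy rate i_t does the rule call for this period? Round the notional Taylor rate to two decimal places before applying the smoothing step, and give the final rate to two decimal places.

i^T_t = 1.78 + (-0.03) + 0.8 × (-0.03 − 2.03) + 0.52 × (-0.37)
   = 1.78 − 0.03 − 1.648 − 0.1924 = -0.09
i_t = 0.59 × 2.86 + 0.41 × (-0.09) = 1.6874 − 0.0369 = 1.65

1.65%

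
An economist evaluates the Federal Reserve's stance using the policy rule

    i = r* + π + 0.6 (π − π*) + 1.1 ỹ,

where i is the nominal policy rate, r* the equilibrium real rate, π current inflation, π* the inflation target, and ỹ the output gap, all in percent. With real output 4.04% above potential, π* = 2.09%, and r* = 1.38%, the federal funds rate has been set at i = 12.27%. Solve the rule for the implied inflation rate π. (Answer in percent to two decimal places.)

4.81%

Output 4.04% above potential → ỹ = 4.04.
Collecting π: i = r* + (1 + 0.6) π − 0.6 π* + 1.1 ỹ
1.6 π = 12.27 − 1.38 + 0.6 × 2.09 − 1.1 × 4.04 = 7.7
π = 7.7 / 1.6 = 4.81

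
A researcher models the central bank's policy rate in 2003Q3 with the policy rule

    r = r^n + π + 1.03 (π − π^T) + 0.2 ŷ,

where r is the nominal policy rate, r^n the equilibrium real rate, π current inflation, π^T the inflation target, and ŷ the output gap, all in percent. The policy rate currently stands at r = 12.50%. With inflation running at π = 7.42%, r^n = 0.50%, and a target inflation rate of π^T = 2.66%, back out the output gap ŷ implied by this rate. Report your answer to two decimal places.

0.2 ŷ = 12.50 − 0.50 − 7.42 − 1.03 × (7.42 − 2.66) = -0.3228
ŷ = -0.3228 / 0.2 = -1.61

-1.61%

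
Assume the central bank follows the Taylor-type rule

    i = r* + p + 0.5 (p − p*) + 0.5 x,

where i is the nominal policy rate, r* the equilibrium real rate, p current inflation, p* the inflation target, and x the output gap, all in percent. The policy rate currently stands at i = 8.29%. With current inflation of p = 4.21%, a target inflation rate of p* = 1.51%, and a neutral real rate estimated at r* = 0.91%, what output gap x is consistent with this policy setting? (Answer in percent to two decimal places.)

3.64%

0.5 x = 8.29 − 0.91 − 4.21 − 0.5 × (4.21 − 1.51) = 1.82
x = 1.82 / 0.5 = 3.64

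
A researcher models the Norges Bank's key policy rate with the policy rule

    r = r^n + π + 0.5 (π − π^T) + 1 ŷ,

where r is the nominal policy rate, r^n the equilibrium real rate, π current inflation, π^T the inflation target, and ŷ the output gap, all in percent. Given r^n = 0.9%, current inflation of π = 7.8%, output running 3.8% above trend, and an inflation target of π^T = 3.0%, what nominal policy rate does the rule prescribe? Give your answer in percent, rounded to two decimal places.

14.90%

Output 3.8% above potential → ŷ = 3.8.
r = 0.9 + 7.8 + 0.5 × (7.8 − 3.0) + 1 × 3.8
   = 0.9 + 7.8 + 2.4 + 3.8 = 14.90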